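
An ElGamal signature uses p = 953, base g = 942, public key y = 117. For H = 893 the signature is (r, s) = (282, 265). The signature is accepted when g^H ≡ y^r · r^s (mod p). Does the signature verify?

does not verify

Left side g^H mod p:
Squares mod 953: 942^1≡942, 942^2≡121, 942^4≡346, 942^8≡591, 942^16≡483, 942^32≡757, 942^64≡296, 942^128≡893, 942^256≡741, 942^512≡153
893 = 512 + 256 + 64 + 32 + 16 + 8 + 4 + 1, so 942^893 ≡ 153·741·296·757·483·591·346·942 ≡ 161 (mod 953)
Right side y^r · r^s mod p:
Squares mod 953: 117^1≡117, 117^2≡347, 117^4≡331, 117^8≡919, 117^16≡203, 117^32≡230, 117^64≡485, 117^128≡787, 117^256≡872
282 = 256 + 16 + 8 + 2, so 117^282 ≡ 872·203·919·347 ≡ 881 (mod 953)
Squares mod 953: 282^1≡282, 282^2≡425, 282^4≡508, 282^8≡754, 282^16≡528, 282^32≡508, 282^64≡754, 282^128≡528, 282^256≡508
265 = 256 + 8 + 1, so 282^265 ≡ 508·754·282 ≡ 98 (mod 953)
881·98 = 86338 ≡ 568 (mod 953)
161 ≠ 568, so verification fails.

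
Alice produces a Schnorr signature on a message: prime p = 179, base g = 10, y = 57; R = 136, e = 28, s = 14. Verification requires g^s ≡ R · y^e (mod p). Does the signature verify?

does not verify

g^s mod p:
10^2 = 100
10^4 ≡ 100^2 = 10000 ≡ 155
10^8 ≡ 155^2 = 24025 ≡ 39
14 = 8 + 4 + 2, so 10^14 ≡ 39·155·100 ≡ 17 (mod 179)
R · y^e mod p:
57^2 = 3249 ≡ 27
57^4 ≡ 27^2 = 729 ≡ 13
57^8 ≡ 13^2 = 169
57^16 ≡ 169^2 = 28561 ≡ 100
28 = 16 + 8 + 4, so 57^28 ≡ 100·169·13 ≡ 67 (mod 179)
136·67 = 9112 ≡ 162 (mod 179)
17 ≠ 162; the check fails.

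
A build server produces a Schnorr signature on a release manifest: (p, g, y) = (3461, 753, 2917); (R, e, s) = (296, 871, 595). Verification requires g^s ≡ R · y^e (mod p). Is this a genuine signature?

forged

g^s mod p:
Squares mod 3461: 753^1≡753, 753^2≡2866, 753^4≡1003, 753^8≡2319, 753^16≡2828, 753^32≡2674, 753^64≡3311, 753^128≡1734, 753^256≡2608, 753^512≡799
595 = 512 + 64 + 16 + 2 + 1, so 753^595 ≡ 799·3311·2828·2866·753 ≡ 2329 (mod 3461)
R · y^e mod p:
Squares mod 3461: 2917^1≡2917, 2917^2≡1751, 2917^4≡3016, 2917^8≡748, 2917^16≡2283, 2917^32≡3284, 2917^64≡180, 2917^128≡1251, 2917^256≡629, 2917^512≡1087
871 = 512 + 256 + 64 + 32 + 4 + 2 + 1, so 2917^871 ≡ 1087·629·180·3284·3016·1751·2917 ≡ 470 (mod 3461)
296·470 = 139120 ≡ 680 (mod 3461)
2329 ≠ 680; the check fails.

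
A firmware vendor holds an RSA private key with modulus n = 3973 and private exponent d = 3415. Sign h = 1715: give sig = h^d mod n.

2574

h^2 ≡ 1715^2 = 2941225 ≡ 1205
h^4 ≡ 1205^2 = 1452025 ≡ 1880
h^8 ≡ 1880^2 = 3534400 ≡ 2403
h^16 ≡ 2403^2 = 5774409 ≡ 1640
h^32 ≡ 1640^2 = 2689600 ≡ 3852
h^64 ≡ 3852^2 = 14837904 ≡ 2722
h^128 ≡ 2722^2 = 7409284 ≡ 3612
h^256 ≡ 3612^2 = 13046544 ≡ 3185
h^512 ≡ 3185^2 = 10144225 ≡ 1156
h^1024 ≡ 1156^2 = 1336336 ≡ 1408
h^2048 ≡ 1408^2 = 1982464 ≡ 3910
3415 = 2048 + 1024 + 256 + 64 + 16 + 4 + 2 + 1, so h^3415 ≡ 3910·1408·3185·2722·1640·1880·1205·1715 ≡ 2574 (mod 3973)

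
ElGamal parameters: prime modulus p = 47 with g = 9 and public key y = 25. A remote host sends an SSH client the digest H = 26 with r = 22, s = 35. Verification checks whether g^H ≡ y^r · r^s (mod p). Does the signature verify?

Left side g^H mod p:
Squares mod 47: 9^1≡9, 9^2≡34, 9^4≡28, 9^8≡32, 9^16≡37
26 = 16 + 8 + 2, so 9^26 ≡ 37·32·34 ≡ 24 (mod 47)
Right side y^r · r^s mod p:
Squares mod 47: 25^1≡25, 25^2≡14, 25^4≡8, 25^8≡17, 25^16≡7
22 = 16 + 4 + 2, so 25^22 ≡ 7·8·14 ≡ 32 (mod 47)
Squares mod 47: 22^1≡22, 22^2≡14, 22^4≡8, 22^8≡17, 22^16≡7, 22^32≡2
35 = 32 + 2 + 1, so 22^35 ≡ 2·14·22 ≡ 5 (mod 47)
32·5 = 160 ≡ 19 (mod 47)
24 ≠ 19, so verification fails.

does not verify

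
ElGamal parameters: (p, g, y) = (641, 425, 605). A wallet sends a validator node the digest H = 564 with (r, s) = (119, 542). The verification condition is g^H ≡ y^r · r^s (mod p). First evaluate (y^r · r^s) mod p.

605^2 = 366025 ≡ 14
605^4 ≡ 14^2 = 196
605^8 ≡ 196^2 = 38416 ≡ 597
605^16 ≡ 597^2 = 356409 ≡ 13
605^32 ≡ 13^2 = 169
605^64 ≡ 169^2 = 28561 ≡ 357
119 = 64 + 32 + 16 + 4 + 2 + 1, so 605^119 ≡ 357·169·13·196·14·605 ≡ 543 (mod 641)
119^2 = 14161 ≡ 59
119^4 ≡ 59^2 = 3481 ≡ 276
119^8 ≡ 276^2 = 76176 ≡ 538
119^16 ≡ 538^2 = 289444 ≡ 353
119^32 ≡ 353^2 = 124609 ≡ 255
119^64 ≡ 255^2 = 65025 ≡ 284
119^128 ≡ 284^2 = 80656 ≡ 531
119^256 ≡ 531^2 = 281961 ≡ 562
119^512 ≡ 562^2 = 315844 ≡ 472
542 = 512 + 16 + 8 + 4 + 2, so 119^542 ≡ 472·353·538·276·59 ≡ 117 (mod 641)
y^r · r^s ≡ 543·117 = 63531 ≡ 72 (mod 641)

72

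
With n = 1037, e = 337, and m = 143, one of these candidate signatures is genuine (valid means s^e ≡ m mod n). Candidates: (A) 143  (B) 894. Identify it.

Candidate A: 143^2 = 20449 ≡ 746; 143^4 ≡ 746^2 = 556516 ≡ 684; 143^8 ≡ 684^2 = 467856 ≡ 169; 143^16 ≡ 169^2 = 28561 ≡ 562; 143^32 ≡ 562^2 = 315844 ≡ 596; 143^64 ≡ 596^2 = 355216 ≡ 562; 143^128 ≡ 562^2 = 315844 ≡ 596; 143^256 ≡ 596^2 = 355216 ≡ 562; 337 = 256 + 64 + 16 + 1, so 143^337 ≡ 562·562·562·143 ≡ 143 (mod 1037)
  → matches m = 143
Candidate B: 894^2 = 799236 ≡ 746; 894^4 ≡ 746^2 = 556516 ≡ 684; 894^8 ≡ 684^2 = 467856 ≡ 169; 894^16 ≡ 169^2 = 28561 ≡ 562; 894^32 ≡ 562^2 = 315844 ≡ 596; 894^64 ≡ 596^2 = 355216 ≡ 562; 894^128 ≡ 562^2 = 315844 ≡ 596; 894^256 ≡ 596^2 = 355216 ≡ 562; 337 = 256 + 64 + 16 + 1, so 894^337 ≡ 562·562·562·894 ≡ 894 (mod 1037)

A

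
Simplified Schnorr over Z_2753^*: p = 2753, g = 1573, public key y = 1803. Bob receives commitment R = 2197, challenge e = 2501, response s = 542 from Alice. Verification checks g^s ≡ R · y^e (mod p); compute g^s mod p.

1573^2 = 2474329 ≡ 2135
1573^4 ≡ 2135^2 = 4558225 ≡ 2010
1573^8 ≡ 2010^2 = 4040100 ≡ 1449
1573^16 ≡ 1449^2 = 2099601 ≡ 1815
1573^32 ≡ 1815^2 = 3294225 ≡ 1637
1573^64 ≡ 1637^2 = 2679769 ≡ 1100
1573^128 ≡ 1100^2 = 1210000 ≡ 1433
1573^256 ≡ 1433^2 = 2053489 ≡ 2504
1573^512 ≡ 2504^2 = 6270016 ≡ 1435
542 = 512 + 16 + 8 + 4 + 2, so 1573^542 ≡ 1435·1815·1449·2010·2135 ≡ 2725 (mod 2753)

2725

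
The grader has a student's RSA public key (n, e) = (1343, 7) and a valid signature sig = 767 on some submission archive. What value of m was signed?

451

Squares mod 1343: sig^1≡767, sig^2≡55, sig^4≡339
7 = 4 + 2 + 1, so sig^7 ≡ 339·55·767 ≡ 451 (mod 1343)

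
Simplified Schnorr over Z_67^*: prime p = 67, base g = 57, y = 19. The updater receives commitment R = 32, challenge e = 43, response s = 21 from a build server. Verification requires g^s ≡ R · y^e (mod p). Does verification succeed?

passes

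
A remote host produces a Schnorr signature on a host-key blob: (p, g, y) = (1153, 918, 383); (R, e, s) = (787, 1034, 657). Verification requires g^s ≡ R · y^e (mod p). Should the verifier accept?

reject

g^s mod p:
918^2 = 842724 ≡ 1034
918^4 ≡ 1034^2 = 1069156 ≡ 325
918^8 ≡ 325^2 = 105625 ≡ 702
918^16 ≡ 702^2 = 492804 ≡ 473
918^32 ≡ 473^2 = 223729 ≡ 47
918^64 ≡ 47^2 = 2209 ≡ 1056
918^128 ≡ 1056^2 = 1115136 ≡ 185
918^256 ≡ 185^2 = 34225 ≡ 788
918^512 ≡ 788^2 = 620944 ≡ 630
657 = 512 + 128 + 16 + 1, so 918^657 ≡ 630·185·473·918 ≡ 821 (mod 1153)
R · y^e mod p:
383^2 = 146689 ≡ 258
383^4 ≡ 258^2 = 66564 ≡ 843
383^8 ≡ 843^2 = 710649 ≡ 401
383^16 ≡ 401^2 = 160801 ≡ 534
383^32 ≡ 534^2 = 285156 ≡ 365
383^64 ≡ 365^2 = 133225 ≡ 630
383^128 ≡ 630^2 = 396900 ≡ 268
383^256 ≡ 268^2 = 71824 ≡ 338
383^512 ≡ 338^2 = 114244 ≡ 97
383^1024 ≡ 97^2 = 9409 ≡ 185
1034 = 1024 + 8 + 2, so 383^1034 ≡ 185·401·258 ≡ 1083 (mod 1153)
787·1083 = 852321 ≡ 254 (mod 1153)
821 ≠ 254; the check fails.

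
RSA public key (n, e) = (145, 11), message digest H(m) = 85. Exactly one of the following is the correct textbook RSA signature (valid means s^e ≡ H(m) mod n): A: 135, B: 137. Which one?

A

Candidate A: 135^2 = 18225 ≡ 100; 135^4 ≡ 100^2 = 10000 ≡ 140; 135^8 ≡ 140^2 = 19600 ≡ 25; 11 = 8 + 2 + 1, so 135^11 ≡ 25·100·135 ≡ 85 (mod 145)
  → matches H(m) = 85
Candidate B: 137^2 = 18769 ≡ 64; 137^4 ≡ 64^2 = 4096 ≡ 36; 137^8 ≡ 36^2 = 1296 ≡ 136; 11 = 8 + 2 + 1, so 137^11 ≡ 136·64·137 ≡ 113 (mod 145)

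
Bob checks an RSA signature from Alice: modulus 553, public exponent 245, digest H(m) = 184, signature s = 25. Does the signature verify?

s^2 ≡ 25^2 = 625 ≡ 72
s^4 ≡ 72^2 = 5184 ≡ 207
s^8 ≡ 207^2 = 42849 ≡ 268
s^16 ≡ 268^2 = 71824 ≡ 487
s^32 ≡ 487^2 = 237169 ≡ 485
s^64 ≡ 485^2 = 235225 ≡ 200
s^128 ≡ 200^2 = 40000 ≡ 184
245 = 128 + 64 + 32 + 16 + 4 + 1, so s^245 ≡ 184·200·485·487·207·25 ≡ 184 (mod 553)
184 = H(m), so the signature checks out.

verifies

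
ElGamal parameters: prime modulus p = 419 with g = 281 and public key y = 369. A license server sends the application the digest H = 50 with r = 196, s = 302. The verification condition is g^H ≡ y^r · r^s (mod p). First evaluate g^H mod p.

292

281^2 = 78961 ≡ 189
281^4 ≡ 189^2 = 35721 ≡ 106
281^8 ≡ 106^2 = 11236 ≡ 342
281^16 ≡ 342^2 = 116964 ≡ 63
281^32 ≡ 63^2 = 3969 ≡ 198
50 = 32 + 16 + 2, so 281^50 ≡ 198·63·189 ≡ 292 (mod 419)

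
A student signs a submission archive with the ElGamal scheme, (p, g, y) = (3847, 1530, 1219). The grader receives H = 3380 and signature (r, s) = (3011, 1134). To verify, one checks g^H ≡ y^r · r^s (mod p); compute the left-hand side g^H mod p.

1530^2 = 2340900 ≡ 1924
1530^4 ≡ 1924^2 = 3701776 ≡ 962
1530^8 ≡ 962^2 = 925444 ≡ 2164
1530^16 ≡ 2164^2 = 4682896 ≡ 1097
1530^32 ≡ 1097^2 = 1203409 ≡ 3145
1530^64 ≡ 3145^2 = 9891025 ≡ 388
1530^128 ≡ 388^2 = 150544 ≡ 511
1530^256 ≡ 511^2 = 261121 ≡ 3372
1530^512 ≡ 3372^2 = 11370384 ≡ 2499
1530^1024 ≡ 2499^2 = 6245001 ≡ 1320
1530^2048 ≡ 1320^2 = 1742400 ≡ 3556
3380 = 2048 + 1024 + 256 + 32 + 16 + 4, so 1530^3380 ≡ 3556·1320·3372·3145·1097·962 ≡ 275 (mod 3847)

275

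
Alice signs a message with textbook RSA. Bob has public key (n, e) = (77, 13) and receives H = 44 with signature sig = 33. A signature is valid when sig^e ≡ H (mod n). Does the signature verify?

sig^2 ≡ 33^2 = 1089 ≡ 11
sig^4 ≡ 11^2 = 121 ≡ 44
sig^8 ≡ 44^2 = 1936 ≡ 11
13 = 8 + 4 + 1, so sig^13 ≡ 11·44·33 ≡ 33 (mod 77)
sig^13 mod 77 = 33, but H = 44.

does not verify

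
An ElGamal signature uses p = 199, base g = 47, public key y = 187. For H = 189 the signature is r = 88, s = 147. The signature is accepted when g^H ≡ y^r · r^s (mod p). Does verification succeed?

fails

Left side g^H mod p:
47^2 = 2209 ≡ 20
47^4 ≡ 20^2 = 400 ≡ 2
47^8 ≡ 2^2 = 4
47^16 ≡ 4^2 = 16
47^32 ≡ 16^2 = 256 ≡ 57
47^64 ≡ 57^2 = 3249 ≡ 65
47^128 ≡ 65^2 = 4225 ≡ 46
189 = 128 + 32 + 16 + 8 + 4 + 1, so 47^189 ≡ 46·57·16·4·2·47 ≡ 18 (mod 199)
Right side y^r · r^s mod p:
187^2 = 34969 ≡ 144
187^4 ≡ 144^2 = 20736 ≡ 40
187^8 ≡ 40^2 = 1600 ≡ 8
187^16 ≡ 8^2 = 64
187^32 ≡ 64^2 = 4096 ≡ 116
187^64 ≡ 116^2 = 13456 ≡ 123
88 = 64 + 16 + 8, so 187^88 ≡ 123·64·8 ≡ 92 (mod 199)
88^2 = 7744 ≡ 182
88^4 ≡ 182^2 = 33124 ≡ 90
88^8 ≡ 90^2 = 8100 ≡ 140
88^16 ≡ 140^2 = 19600 ≡ 98
88^32 ≡ 98^2 = 9604 ≡ 52
88^64 ≡ 52^2 = 2704 ≡ 117
88^128 ≡ 117^2 = 13689 ≡ 157
147 = 128 + 16 + 2 + 1, so 88^147 ≡ 157·98·182·88 ≡ 78 (mod 199)
92·78 = 7176 ≡ 12 (mod 199)
18 ≠ 12, so verification fails.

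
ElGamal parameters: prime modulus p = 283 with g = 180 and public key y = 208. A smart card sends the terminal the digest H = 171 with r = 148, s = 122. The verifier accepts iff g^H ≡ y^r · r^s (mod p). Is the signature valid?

Left side g^H mod p:
180^171 mod 283 = 268
Right side y^r · r^s mod p:
208^148 mod 283 = 179
148^122 mod 283 = 196
179·196 = 35084 ≡ 275 (mod 283)
268 ≠ 275, so verification fails.

invalid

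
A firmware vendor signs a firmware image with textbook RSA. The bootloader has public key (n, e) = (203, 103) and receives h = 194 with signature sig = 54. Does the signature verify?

Squares mod 203: sig^1≡54, sig^2≡74, sig^4≡198, sig^8≡25, sig^16≡16, sig^32≡53, sig^64≡170
103 = 64 + 32 + 4 + 2 + 1, so sig^103 ≡ 170·53·198·74·54 ≡ 194 (mod 203)
194 = h, so the signature checks out.

verifies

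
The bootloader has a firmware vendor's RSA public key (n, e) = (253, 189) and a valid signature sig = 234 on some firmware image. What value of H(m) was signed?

246

sig^189 mod 253 = 246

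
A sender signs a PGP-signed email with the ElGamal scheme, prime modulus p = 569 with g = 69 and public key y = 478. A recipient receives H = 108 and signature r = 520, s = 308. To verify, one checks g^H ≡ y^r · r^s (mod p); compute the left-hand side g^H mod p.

555

69^108 mod 569 = 555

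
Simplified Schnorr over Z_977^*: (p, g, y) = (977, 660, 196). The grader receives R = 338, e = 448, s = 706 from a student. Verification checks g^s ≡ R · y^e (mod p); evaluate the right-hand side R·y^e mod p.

474

196^2 = 38416 ≡ 313
196^4 ≡ 313^2 = 97969 ≡ 269
196^8 ≡ 269^2 = 72361 ≡ 63
196^16 ≡ 63^2 = 3969 ≡ 61
196^32 ≡ 61^2 = 3721 ≡ 790
196^64 ≡ 790^2 = 624100 ≡ 774
196^128 ≡ 774^2 = 599076 ≡ 175
196^256 ≡ 175^2 = 30625 ≡ 338
448 = 256 + 128 + 64, so 196^448 ≡ 338·175·774 ≡ 857 (mod 977)
R · y^e ≡ 338·857 = 289666 ≡ 474 (mod 977)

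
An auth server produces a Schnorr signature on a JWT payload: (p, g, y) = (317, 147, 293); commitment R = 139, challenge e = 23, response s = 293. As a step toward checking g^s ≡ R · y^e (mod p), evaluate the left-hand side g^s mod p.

147^2 = 21609 ≡ 53
147^4 ≡ 53^2 = 2809 ≡ 273
147^8 ≡ 273^2 = 74529 ≡ 34
147^16 ≡ 34^2 = 1156 ≡ 205
147^32 ≡ 205^2 = 42025 ≡ 181
147^64 ≡ 181^2 = 32761 ≡ 110
147^128 ≡ 110^2 = 12100 ≡ 54
147^256 ≡ 54^2 = 2916 ≡ 63
293 = 256 + 32 + 4 + 1, so 147^293 ≡ 63·181·273·147 ≡ 201 (mod 317)

201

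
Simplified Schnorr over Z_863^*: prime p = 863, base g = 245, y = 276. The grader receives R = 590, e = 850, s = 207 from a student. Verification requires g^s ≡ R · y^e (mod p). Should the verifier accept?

accept

g^s mod p:
Squares mod 863: 245^1≡245, 245^2≡478, 245^4≡652, 245^8≡508, 245^16≡27, 245^32≡729, 245^64≡696, 245^128≡273
207 = 128 + 64 + 8 + 4 + 2 + 1, so 245^207 ≡ 273·696·508·652·478·245 ≡ 203 (mod 863)
R · y^e mod p:
Squares mod 863: 276^1≡276, 276^2≡232, 276^4≡318, 276^8≡153, 276^16≡108, 276^32≡445, 276^64≡398, 276^128≡475, 276^256≡382, 276^512≡77
850 = 512 + 256 + 64 + 16 + 2, so 276^850 ≡ 77·382·398·108·232 ≡ 818 (mod 863)
590·818 = 482620 ≡ 203 (mod 863)
203 ≡ 203 (mod 863); signature holds.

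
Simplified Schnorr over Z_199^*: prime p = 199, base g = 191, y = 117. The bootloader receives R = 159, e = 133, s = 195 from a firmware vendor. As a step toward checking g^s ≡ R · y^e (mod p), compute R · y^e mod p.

Squares mod 199: 117^1≡117, 117^2≡157, 117^4≡172, 117^8≡132, 117^16≡111, 117^32≡182, 117^64≡90, 117^128≡140
133 = 128 + 4 + 1, so 117^133 ≡ 140·172·117 ≡ 117 (mod 199)
R · y^e ≡ 159·117 = 18603 ≡ 96 (mod 199)

96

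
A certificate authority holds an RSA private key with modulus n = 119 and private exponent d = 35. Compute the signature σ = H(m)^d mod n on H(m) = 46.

79

Squares mod 119: (H(m))^1≡46, (H(m))^2≡93, (H(m))^4≡81, (H(m))^8≡16, (H(m))^16≡18, (H(m))^32≡86
35 = 32 + 2 + 1, so (H(m))^35 ≡ 86·93·46 ≡ 79 (mod 119)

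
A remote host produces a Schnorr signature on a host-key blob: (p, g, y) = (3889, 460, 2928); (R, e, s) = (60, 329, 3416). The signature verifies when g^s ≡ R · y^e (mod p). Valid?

no

g^s mod p:
460^3416 mod 3889 = 2377
R · y^e mod p:
2928^329 mod 3889 = 75
60·75 = 4500 ≡ 611 (mod 3889)
2377 ≠ 611; the check fails.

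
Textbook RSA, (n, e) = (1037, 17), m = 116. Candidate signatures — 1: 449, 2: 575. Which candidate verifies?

2

Candidate 1: 449^2 = 201601 ≡ 423; 449^4 ≡ 423^2 = 178929 ≡ 565; 449^8 ≡ 565^2 = 319225 ≡ 866; 449^16 ≡ 866^2 = 749956 ≡ 205; 17 = 16 + 1, so 449^17 ≡ 205·449 ≡ 789 (mod 1037)
Candidate 2: 575^2 = 330625 ≡ 859; 575^4 ≡ 859^2 = 737881 ≡ 574; 575^8 ≡ 574^2 = 329476 ≡ 747; 575^16 ≡ 747^2 = 558009 ≡ 103; 17 = 16 + 1, so 575^17 ≡ 103·575 ≡ 116 (mod 1037)
  → matches m = 116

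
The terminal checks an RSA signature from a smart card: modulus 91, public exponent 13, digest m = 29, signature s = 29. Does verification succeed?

s^2 ≡ 29^2 = 841 ≡ 22
s^4 ≡ 22^2 = 484 ≡ 29
s^8 ≡ 29^2 = 841 ≡ 22
13 = 8 + 4 + 1, so s^13 ≡ 22·29·29 ≡ 29 (mod 91)
s^13 mod 91 = 29 matches m.

passes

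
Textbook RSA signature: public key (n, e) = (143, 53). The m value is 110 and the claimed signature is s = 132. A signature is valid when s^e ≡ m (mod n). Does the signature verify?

s^2 ≡ 132^2 = 17424 ≡ 121
s^4 ≡ 121^2 = 14641 ≡ 55
s^8 ≡ 55^2 = 3025 ≡ 22
s^16 ≡ 22^2 = 484 ≡ 55
s^32 ≡ 55^2 = 3025 ≡ 22
53 = 32 + 16 + 4 + 1, so s^53 ≡ 22·55·55·132 ≡ 110 (mod 143)
s^53 mod 143 = 110 matches m.

verifies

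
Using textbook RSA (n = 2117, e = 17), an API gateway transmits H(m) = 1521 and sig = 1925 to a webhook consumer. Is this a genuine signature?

forged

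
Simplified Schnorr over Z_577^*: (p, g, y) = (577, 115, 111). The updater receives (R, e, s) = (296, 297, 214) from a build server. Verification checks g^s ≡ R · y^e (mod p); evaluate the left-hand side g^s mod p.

280

Squares mod 577: 115^1≡115, 115^2≡531, 115^4≡385, 115^8≡513, 115^16≡57, 115^32≡364, 115^64≡363, 115^128≡213
214 = 128 + 64 + 16 + 4 + 2, so 115^214 ≡ 213·363·57·385·531 ≡ 280 (mod 577)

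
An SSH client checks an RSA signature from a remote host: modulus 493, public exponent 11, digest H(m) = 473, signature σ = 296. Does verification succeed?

passes

σ^2 ≡ 296^2 = 87616 ≡ 355
σ^4 ≡ 355^2 = 126025 ≡ 310
σ^8 ≡ 310^2 = 96100 ≡ 458
11 = 8 + 2 + 1, so σ^11 ≡ 458·355·296 ≡ 473 (mod 493)
Since 473 equals the digest 473, verification succeeds.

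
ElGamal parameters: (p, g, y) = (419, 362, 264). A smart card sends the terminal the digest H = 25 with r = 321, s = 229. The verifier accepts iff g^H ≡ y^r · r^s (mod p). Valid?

Left side g^H mod p:
362^2 = 131044 ≡ 316
362^4 ≡ 316^2 = 99856 ≡ 134
362^8 ≡ 134^2 = 17956 ≡ 358
362^16 ≡ 358^2 = 128164 ≡ 369
25 = 16 + 8 + 1, so 362^25 ≡ 369·358·362 ≡ 35 (mod 419)
Right side y^r · r^s mod p:
264^2 = 69696 ≡ 142
264^4 ≡ 142^2 = 20164 ≡ 52
264^8 ≡ 52^2 = 2704 ≡ 190
264^16 ≡ 190^2 = 36100 ≡ 66
264^32 ≡ 66^2 = 4356 ≡ 166
264^64 ≡ 166^2 = 27556 ≡ 321
264^128 ≡ 321^2 = 103041 ≡ 386
264^256 ≡ 386^2 = 148996 ≡ 251
321 = 256 + 64 + 1, so 264^321 ≡ 251·321·264 ≡ 209 (mod 419)
321^2 = 103041 ≡ 386
321^4 ≡ 386^2 = 148996 ≡ 251
321^8 ≡ 251^2 = 63001 ≡ 151
321^16 ≡ 151^2 = 22801 ≡ 175
321^32 ≡ 175^2 = 30625 ≡ 38
321^64 ≡ 38^2 = 1444 ≡ 187
321^128 ≡ 187^2 = 34969 ≡ 192
229 = 128 + 64 + 32 + 4 + 1, so 321^229 ≡ 192·187·38·251·321 ≡ 349 (mod 419)
209·349 = 72941 ≡ 35 (mod 419)
35 ≡ 35 (mod 419), so the signature is genuine.

yes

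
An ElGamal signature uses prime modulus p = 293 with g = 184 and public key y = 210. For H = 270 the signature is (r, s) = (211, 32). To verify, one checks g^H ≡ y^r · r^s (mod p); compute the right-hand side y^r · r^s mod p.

210^2 = 44100 ≡ 150
210^4 ≡ 150^2 = 22500 ≡ 232
210^8 ≡ 232^2 = 53824 ≡ 205
210^16 ≡ 205^2 = 42025 ≡ 126
210^32 ≡ 126^2 = 15876 ≡ 54
210^64 ≡ 54^2 = 2916 ≡ 279
210^128 ≡ 279^2 = 77841 ≡ 196
211 = 128 + 64 + 16 + 2 + 1, so 210^211 ≡ 196·279·126·150·210 ≡ 283 (mod 293)
211^2 = 44521 ≡ 278
211^4 ≡ 278^2 = 77284 ≡ 225
211^8 ≡ 225^2 = 50625 ≡ 229
211^16 ≡ 229^2 = 52441 ≡ 287
211^32 ≡ 287^2 = 82369 ≡ 36
y^r · r^s ≡ 283·36 = 10188 ≡ 226 (mod 293)

226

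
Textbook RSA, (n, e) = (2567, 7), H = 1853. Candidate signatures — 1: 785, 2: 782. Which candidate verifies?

2

Candidate 1: 785^2 = 616225 ≡ 145; 785^4 ≡ 145^2 = 21025 ≡ 489; 7 = 4 + 2 + 1, so 785^7 ≡ 489·145·785 ≡ 164 (mod 2567)
Candidate 2: 782^2 = 611524 ≡ 578; 782^4 ≡ 578^2 = 334084 ≡ 374; 7 = 4 + 2 + 1, so 782^7 ≡ 374·578·782 ≡ 1853 (mod 2567)
  → matches H = 1853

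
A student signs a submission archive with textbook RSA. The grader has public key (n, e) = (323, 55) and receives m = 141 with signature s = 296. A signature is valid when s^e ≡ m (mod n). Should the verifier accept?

s^55 mod 323 = 182
The recovered value 182 does not match the digest 141.

reject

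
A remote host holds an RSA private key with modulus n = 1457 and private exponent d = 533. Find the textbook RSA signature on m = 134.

Squares mod 1457: m^1≡134, m^2≡472, m^4≡1320, m^8≡1285, m^16≡444, m^32≡441, m^64≡700, m^128≡448, m^256≡1095, m^512≡1371
533 = 512 + 16 + 4 + 1, so m^533 ≡ 1371·444·1320·134 ≡ 231 (mod 1457)

231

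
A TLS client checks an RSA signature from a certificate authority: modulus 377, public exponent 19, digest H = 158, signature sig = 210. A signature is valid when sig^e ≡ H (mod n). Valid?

sig^2 ≡ 210^2 = 44100 ≡ 368
sig^4 ≡ 368^2 = 135424 ≡ 81
sig^8 ≡ 81^2 = 6561 ≡ 152
sig^16 ≡ 152^2 = 23104 ≡ 107
19 = 16 + 2 + 1, so sig^19 ≡ 107·368·210 ≡ 219 (mod 377)
The recovered value 219 does not match the digest 158.

no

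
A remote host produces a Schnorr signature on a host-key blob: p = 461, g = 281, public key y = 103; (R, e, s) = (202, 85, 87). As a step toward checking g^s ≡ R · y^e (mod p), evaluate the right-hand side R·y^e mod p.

394

103^2 = 10609 ≡ 6
103^4 ≡ 6^2 = 36
103^8 ≡ 36^2 = 1296 ≡ 374
103^16 ≡ 374^2 = 139876 ≡ 193
103^32 ≡ 193^2 = 37249 ≡ 369
103^64 ≡ 369^2 = 136161 ≡ 166
85 = 64 + 16 + 4 + 1, so 103^85 ≡ 166·193·36·103 ≡ 431 (mod 461)
R · y^e ≡ 202·431 = 87062 ≡ 394 (mod 461)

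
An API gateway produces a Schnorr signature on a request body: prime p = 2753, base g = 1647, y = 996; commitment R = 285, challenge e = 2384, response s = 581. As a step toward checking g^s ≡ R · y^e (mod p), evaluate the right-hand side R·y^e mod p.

2387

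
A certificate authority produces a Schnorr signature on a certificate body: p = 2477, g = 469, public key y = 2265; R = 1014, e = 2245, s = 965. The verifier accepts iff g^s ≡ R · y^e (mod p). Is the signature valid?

valid

g^s mod p:
Squares mod 2477: 469^1≡469, 469^2≡1985, 469^4≡1795, 469^8≡1925, 469^16≡33, 469^32≡1089, 469^64≡1915, 469^128≡1265, 469^256≡83, 469^512≡1935
965 = 512 + 256 + 128 + 64 + 4 + 1, so 469^965 ≡ 1935·83·1265·1915·1795·469 ≡ 79 (mod 2477)
R · y^e mod p:
Squares mod 2477: 2265^1≡2265, 2265^2≡358, 2265^4≡1837, 2265^8≡895, 2265^16≡954, 2265^32≡1057, 2265^64≡122, 2265^128≡22, 2265^256≡484, 2265^512≡1418, 2265^1024≡1877, 2265^2048≡835
2245 = 2048 + 128 + 64 + 4 + 1, so 2265^2245 ≡ 835·22·122·1837·2265 ≡ 281 (mod 2477)
1014·281 = 284934 ≡ 79 (mod 2477)
79 ≡ 79 (mod 2477); signature holds.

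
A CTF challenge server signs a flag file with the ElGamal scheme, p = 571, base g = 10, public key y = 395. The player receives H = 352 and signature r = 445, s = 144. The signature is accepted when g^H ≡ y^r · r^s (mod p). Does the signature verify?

Left side g^H mod p:
Squares mod 571: 10^1≡10, 10^2≡100, 10^4≡293, 10^8≡199, 10^16≡202, 10^32≡263, 10^64≡78, 10^128≡374, 10^256≡552
352 = 256 + 64 + 32, so 10^352 ≡ 552·78·263 ≡ 227 (mod 571)
Right side y^r · r^s mod p:
Squares mod 571: 395^1≡395, 395^2≡142, 395^4≡179, 395^8≡65, 395^16≡228, 395^32≡23, 395^64≡529, 395^128≡51, 395^256≡317
445 = 256 + 128 + 32 + 16 + 8 + 4 + 1, so 395^445 ≡ 317·51·23·228·65·179·395 ≡ 540 (mod 571)
Squares mod 571: 445^1≡445, 445^2≡459, 445^4≡553, 445^8≡324, 445^16≡483, 445^32≡321, 445^64≡261, 445^128≡172
144 = 128 + 16, so 445^144 ≡ 172·483 ≡ 281 (mod 571)
540·281 = 151740 ≡ 425 (mod 571)
227 ≠ 425, so verification fails.

does not verify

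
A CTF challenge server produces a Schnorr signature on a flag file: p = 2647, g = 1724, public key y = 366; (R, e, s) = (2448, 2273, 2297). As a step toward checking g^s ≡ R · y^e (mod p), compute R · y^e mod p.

366^2273 mod 2647 = 766
R · y^e ≡ 2448·766 = 1875168 ≡ 1092 (mod 2647)

1092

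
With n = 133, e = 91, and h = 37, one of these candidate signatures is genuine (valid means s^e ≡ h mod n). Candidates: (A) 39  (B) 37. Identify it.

Candidate A: 39^2 = 1521 ≡ 58; 39^4 ≡ 58^2 = 3364 ≡ 39; 39^8 ≡ 39^2 = 1521 ≡ 58; 39^16 ≡ 58^2 = 3364 ≡ 39; 39^32 ≡ 39^2 = 1521 ≡ 58; 39^64 ≡ 58^2 = 3364 ≡ 39; 91 = 64 + 16 + 8 + 2 + 1, so 39^91 ≡ 39·39·58·58·39 ≡ 39 (mod 133)
Candidate B: 37^2 = 1369 ≡ 39; 37^4 ≡ 39^2 = 1521 ≡ 58; 37^8 ≡ 58^2 = 3364 ≡ 39; 37^16 ≡ 39^2 = 1521 ≡ 58; 37^32 ≡ 58^2 = 3364 ≡ 39; 37^64 ≡ 39^2 = 1521 ≡ 58; 91 = 64 + 16 + 8 + 2 + 1, so 37^91 ≡ 58·58·39·39·37 ≡ 37 (mod 133)
  → matches h = 37

B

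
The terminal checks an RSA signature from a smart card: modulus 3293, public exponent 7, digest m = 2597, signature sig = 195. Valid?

no

sig^2 ≡ 195^2 = 38025 ≡ 1802
sig^4 ≡ 1802^2 = 3247204 ≡ 306
7 = 4 + 2 + 1, so sig^7 ≡ 306·1802·195 ≡ 2304 (mod 3293)
sig^7 mod 3293 = 2304, but m = 2597.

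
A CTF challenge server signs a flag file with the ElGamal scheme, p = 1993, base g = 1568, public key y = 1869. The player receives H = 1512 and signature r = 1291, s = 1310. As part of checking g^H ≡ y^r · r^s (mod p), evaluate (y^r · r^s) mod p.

1869^2 = 3493161 ≡ 1425
1869^4 ≡ 1425^2 = 2030625 ≡ 1751
1869^8 ≡ 1751^2 = 3066001 ≡ 767
1869^16 ≡ 767^2 = 588289 ≡ 354
1869^32 ≡ 354^2 = 125316 ≡ 1750
1869^64 ≡ 1750^2 = 3062500 ≡ 1252
1869^128 ≡ 1252^2 = 1567504 ≡ 1006
1869^256 ≡ 1006^2 = 1012036 ≡ 1585
1869^512 ≡ 1585^2 = 2512225 ≡ 1045
1869^1024 ≡ 1045^2 = 1092025 ≡ 1854
1291 = 1024 + 256 + 8 + 2 + 1, so 1869^1291 ≡ 1854·1585·767·1425·1869 ≡ 1169 (mod 1993)
1291^2 = 1666681 ≡ 533
1291^4 ≡ 533^2 = 284089 ≡ 1083
1291^8 ≡ 1083^2 = 1172889 ≡ 1005
1291^16 ≡ 1005^2 = 1010025 ≡ 1567
1291^32 ≡ 1567^2 = 2455489 ≡ 113
1291^64 ≡ 113^2 = 12769 ≡ 811
1291^128 ≡ 811^2 = 657721 ≡ 31
1291^256 ≡ 31^2 = 961
1291^512 ≡ 961^2 = 923521 ≡ 762
1291^1024 ≡ 762^2 = 580644 ≡ 681
1310 = 1024 + 256 + 16 + 8 + 4 + 2, so 1291^1310 ≡ 681·961·1567·1005·1083·533 ≡ 676 (mod 1993)
y^r · r^s ≡ 1169·676 = 790244 ≡ 1016 (mod 1993)

1016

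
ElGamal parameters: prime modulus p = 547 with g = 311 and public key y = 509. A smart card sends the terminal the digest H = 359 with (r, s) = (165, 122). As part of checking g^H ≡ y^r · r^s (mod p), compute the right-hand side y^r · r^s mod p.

442

509^2 = 259081 ≡ 350
509^4 ≡ 350^2 = 122500 ≡ 519
509^8 ≡ 519^2 = 269361 ≡ 237
509^16 ≡ 237^2 = 56169 ≡ 375
509^32 ≡ 375^2 = 140625 ≡ 46
509^64 ≡ 46^2 = 2116 ≡ 475
509^128 ≡ 475^2 = 225625 ≡ 261
165 = 128 + 32 + 4 + 1, so 509^165 ≡ 261·46·519·509 ≡ 293 (mod 547)
165^2 = 27225 ≡ 422
165^4 ≡ 422^2 = 178084 ≡ 309
165^8 ≡ 309^2 = 95481 ≡ 303
165^16 ≡ 303^2 = 91809 ≡ 460
165^32 ≡ 460^2 = 211600 ≡ 458
165^64 ≡ 458^2 = 209764 ≡ 263
122 = 64 + 32 + 16 + 8 + 2, so 165^122 ≡ 263·458·460·303·422 ≡ 205 (mod 547)
y^r · r^s ≡ 293·205 = 60065 ≡ 442 (mod 547)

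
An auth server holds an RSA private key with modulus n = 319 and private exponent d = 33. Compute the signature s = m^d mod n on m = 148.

Squares mod 319: m^1≡148, m^2≡212, m^4≡284, m^8≡268, m^16≡49, m^32≡168
33 = 32 + 1, so m^33 ≡ 168·148 ≡ 301 (mod 319)

301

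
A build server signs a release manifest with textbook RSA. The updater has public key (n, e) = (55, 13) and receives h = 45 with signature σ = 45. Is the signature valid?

σ^2 ≡ 45^2 = 2025 ≡ 45
σ^4 ≡ 45^2 = 2025 ≡ 45
σ^8 ≡ 45^2 = 2025 ≡ 45
13 = 8 + 4 + 1, so σ^13 ≡ 45·45·45 ≡ 45 (mod 55)
Since 45 equals the digest 45, verification succeeds.

valid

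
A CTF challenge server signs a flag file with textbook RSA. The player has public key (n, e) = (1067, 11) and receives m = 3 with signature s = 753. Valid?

no

Squares mod 1067: s^1≡753, s^2≡432, s^4≡966, s^8≡598
11 = 8 + 2 + 1, so s^11 ≡ 598·432·753 ≡ 104 (mod 1067)
s^11 mod 1067 = 104, but m = 3.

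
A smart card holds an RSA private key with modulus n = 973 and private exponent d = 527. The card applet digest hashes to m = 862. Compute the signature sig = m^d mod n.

176

m^527 mod 973 = 176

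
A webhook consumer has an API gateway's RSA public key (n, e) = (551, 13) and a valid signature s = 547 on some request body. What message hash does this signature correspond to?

s^2 ≡ 547^2 = 299209 ≡ 16
s^4 ≡ 16^2 = 256
s^8 ≡ 256^2 = 65536 ≡ 518
13 = 8 + 4 + 1, so s^13 ≡ 518·256·547 ≡ 181 (mod 551)

181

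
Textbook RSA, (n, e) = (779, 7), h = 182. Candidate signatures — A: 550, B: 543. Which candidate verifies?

Candidate A: 550^2 = 302500 ≡ 248; 550^4 ≡ 248^2 = 61504 ≡ 742; 7 = 4 + 2 + 1, so 550^7 ≡ 742·248·550 ≡ 341 (mod 779)
Candidate B: 543^2 = 294849 ≡ 387; 543^4 ≡ 387^2 = 149769 ≡ 201; 7 = 4 + 2 + 1, so 543^7 ≡ 201·387·543 ≡ 182 (mod 779)
  → matches h = 182

B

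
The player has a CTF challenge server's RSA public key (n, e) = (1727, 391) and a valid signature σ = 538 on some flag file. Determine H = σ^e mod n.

538

Squares mod 1727: σ^1≡538, σ^2≡1035, σ^4≡485, σ^8≡353, σ^16≡265, σ^32≡1145, σ^64≡232, σ^128≡287, σ^256≡1200
391 = 256 + 128 + 4 + 2 + 1, so σ^391 ≡ 1200·287·485·1035·538 ≡ 538 (mod 1727)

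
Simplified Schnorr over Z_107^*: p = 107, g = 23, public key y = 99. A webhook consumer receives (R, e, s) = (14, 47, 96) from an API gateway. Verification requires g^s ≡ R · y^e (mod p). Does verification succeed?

fails

g^s mod p:
23^96 mod 107 = 52
R · y^e mod p:
99^47 mod 107 = 89
14·89 = 1246 ≡ 69 (mod 107)
52 ≠ 69; the check fails.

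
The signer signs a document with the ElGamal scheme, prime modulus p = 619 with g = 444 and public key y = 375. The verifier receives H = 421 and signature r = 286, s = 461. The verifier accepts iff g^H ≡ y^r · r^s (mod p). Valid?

no

Left side g^H mod p:
444^2 = 197136 ≡ 294
444^4 ≡ 294^2 = 86436 ≡ 395
444^8 ≡ 395^2 = 156025 ≡ 37
444^16 ≡ 37^2 = 1369 ≡ 131
444^32 ≡ 131^2 = 17161 ≡ 448
444^64 ≡ 448^2 = 200704 ≡ 148
444^128 ≡ 148^2 = 21904 ≡ 239
444^256 ≡ 239^2 = 57121 ≡ 173
421 = 256 + 128 + 32 + 4 + 1, so 444^421 ≡ 173·239·448·395·444 ≡ 603 (mod 619)
Right side y^r · r^s mod p:
375^2 = 140625 ≡ 112
375^4 ≡ 112^2 = 12544 ≡ 164
375^8 ≡ 164^2 = 26896 ≡ 279
375^16 ≡ 279^2 = 77841 ≡ 466
375^32 ≡ 466^2 = 217156 ≡ 506
375^64 ≡ 506^2 = 256036 ≡ 389
375^128 ≡ 389^2 = 151321 ≡ 285
375^256 ≡ 285^2 = 81225 ≡ 136
286 = 256 + 16 + 8 + 4 + 2, so 375^286 ≡ 136·466·279·164·112 ≡ 526 (mod 619)
286^2 = 81796 ≡ 88
286^4 ≡ 88^2 = 7744 ≡ 316
286^8 ≡ 316^2 = 99856 ≡ 197
286^16 ≡ 197^2 = 38809 ≡ 431
286^32 ≡ 431^2 = 185761 ≡ 61
286^64 ≡ 61^2 = 3721 ≡ 7
286^128 ≡ 7^2 = 49
286^256 ≡ 49^2 = 2401 ≡ 544
461 = 256 + 128 + 64 + 8 + 4 + 1, so 286^461 ≡ 544·49·7·197·316·286 ≡ 475 (mod 619)
526·475 = 249850 ≡ 393 (mod 619)
603 ≠ 393, so verification fails.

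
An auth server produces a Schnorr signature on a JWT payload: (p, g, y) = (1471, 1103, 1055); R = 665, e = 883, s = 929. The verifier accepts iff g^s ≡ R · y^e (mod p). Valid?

g^s mod p:
1103^929 mod 1471 = 751
R · y^e mod p:
1055^883 mod 1471 = 1331
665·1331 = 885115 ≡ 1044 (mod 1471)
751 ≠ 1044; the check fails.

no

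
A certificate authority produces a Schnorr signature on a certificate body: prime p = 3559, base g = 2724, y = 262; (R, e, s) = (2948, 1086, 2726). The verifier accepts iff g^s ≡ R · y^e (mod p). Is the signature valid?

valid

g^s mod p:
2724^2726 mod 3559 = 2048
R · y^e mod p:
262^1086 mod 3559 = 2280
2948·2280 = 6721440 ≡ 2048 (mod 3559)
2048 ≡ 2048 (mod 3559); signature holds.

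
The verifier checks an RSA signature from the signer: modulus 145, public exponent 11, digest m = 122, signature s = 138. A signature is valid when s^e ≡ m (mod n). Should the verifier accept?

s^2 ≡ 138^2 = 19044 ≡ 49
s^4 ≡ 49^2 = 2401 ≡ 81
s^8 ≡ 81^2 = 6561 ≡ 36
11 = 8 + 2 + 1, so s^11 ≡ 36·49·138 ≡ 122 (mod 145)
122 = m, so the signature checks out.

accept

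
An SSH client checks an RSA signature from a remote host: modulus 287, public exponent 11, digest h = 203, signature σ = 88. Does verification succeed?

σ^2 ≡ 88^2 = 7744 ≡ 282
σ^4 ≡ 282^2 = 79524 ≡ 25
σ^8 ≡ 25^2 = 625 ≡ 51
11 = 8 + 2 + 1, so σ^11 ≡ 51·282·88 ≡ 233 (mod 287)
The recovered value 233 does not match the digest 203.

fails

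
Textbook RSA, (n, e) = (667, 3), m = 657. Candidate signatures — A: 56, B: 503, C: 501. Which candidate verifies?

C

Candidate A: Squares mod 667: 56^1≡56, 56^2≡468; 3 = 2 + 1, so 56^3 ≡ 468·56 ≡ 195 (mod 667)
Candidate B: Squares mod 667: 503^1≡503, 503^2≡216; 3 = 2 + 1, so 503^3 ≡ 216·503 ≡ 594 (mod 667)
Candidate C: Squares mod 667: 501^1≡501, 501^2≡209; 3 = 2 + 1, so 501^3 ≡ 209·501 ≡ 657 (mod 667)
  → matches m = 657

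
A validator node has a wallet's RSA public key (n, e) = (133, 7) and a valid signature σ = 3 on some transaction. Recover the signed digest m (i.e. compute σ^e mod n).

Squares mod 133: σ^1≡3, σ^2≡9, σ^4≡81
7 = 4 + 2 + 1, so σ^7 ≡ 81·9·3 ≡ 59 (mod 133)

59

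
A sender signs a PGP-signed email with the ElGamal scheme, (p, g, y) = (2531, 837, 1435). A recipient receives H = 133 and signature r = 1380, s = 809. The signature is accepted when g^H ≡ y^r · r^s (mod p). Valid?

Left side g^H mod p:
837^2 = 700569 ≡ 2013
837^4 ≡ 2013^2 = 4052169 ≡ 38
837^8 ≡ 38^2 = 1444
837^16 ≡ 1444^2 = 2085136 ≡ 2123
837^32 ≡ 2123^2 = 4507129 ≡ 1949
837^64 ≡ 1949^2 = 3798601 ≡ 2101
837^128 ≡ 2101^2 = 4414201 ≡ 137
133 = 128 + 4 + 1, so 837^133 ≡ 137·38·837 ≡ 1571 (mod 2531)
Right side y^r · r^s mod p:
1435^2 = 2059225 ≡ 1522
1435^4 ≡ 1522^2 = 2316484 ≡ 619
1435^8 ≡ 619^2 = 383161 ≡ 980
1435^16 ≡ 980^2 = 960400 ≡ 1151
1435^32 ≡ 1151^2 = 1324801 ≡ 1088
1435^64 ≡ 1088^2 = 1183744 ≡ 1767
1435^128 ≡ 1767^2 = 3122289 ≡ 1566
1435^256 ≡ 1566^2 = 2452356 ≡ 2348
1435^512 ≡ 2348^2 = 5513104 ≡ 586
1435^1024 ≡ 586^2 = 343396 ≡ 1711
1380 = 1024 + 256 + 64 + 32 + 4, so 1435^1380 ≡ 1711·2348·1767·1088·619 ≡ 1055 (mod 2531)
1380^2 = 1904400 ≡ 1088
1380^4 ≡ 1088^2 = 1183744 ≡ 1767
1380^8 ≡ 1767^2 = 3122289 ≡ 1566
1380^16 ≡ 1566^2 = 2452356 ≡ 2348
1380^32 ≡ 2348^2 = 5513104 ≡ 586
1380^64 ≡ 586^2 = 343396 ≡ 1711
1380^128 ≡ 1711^2 = 2927521 ≡ 1685
1380^256 ≡ 1685^2 = 2839225 ≡ 1974
1380^512 ≡ 1974^2 = 3896676 ≡ 1467
809 = 512 + 256 + 32 + 8 + 1, so 1380^809 ≡ 1467·1974·586·1566·1380 ≡ 906 (mod 2531)
1055·906 = 955830 ≡ 1643 (mod 2531)
1571 ≠ 1643, so verification fails.

no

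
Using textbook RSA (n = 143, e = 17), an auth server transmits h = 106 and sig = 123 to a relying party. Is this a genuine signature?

genuine

sig^2 ≡ 123^2 = 15129 ≡ 114
sig^4 ≡ 114^2 = 12996 ≡ 126
sig^8 ≡ 126^2 = 15876 ≡ 3
sig^16 ≡ 3^2 = 9
17 = 16 + 1, so sig^17 ≡ 9·123 ≡ 106 (mod 143)
Since 106 equals the digest 106, verification succeeds.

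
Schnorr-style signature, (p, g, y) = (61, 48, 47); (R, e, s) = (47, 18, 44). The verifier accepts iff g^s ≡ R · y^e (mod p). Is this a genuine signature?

g^s mod p:
Squares mod 61: 48^1≡48, 48^2≡47, 48^4≡13, 48^8≡47, 48^16≡13, 48^32≡47
44 = 32 + 8 + 4, so 48^44 ≡ 47·47·13 ≡ 47 (mod 61)
R · y^e mod p:
Squares mod 61: 47^1≡47, 47^2≡13, 47^4≡47, 47^8≡13, 47^16≡47
18 = 16 + 2, so 47^18 ≡ 47·13 ≡ 1 (mod 61)
47·1 = 47 ≡ 47 (mod 61)
47 ≡ 47 (mod 61); signature holds.

genuine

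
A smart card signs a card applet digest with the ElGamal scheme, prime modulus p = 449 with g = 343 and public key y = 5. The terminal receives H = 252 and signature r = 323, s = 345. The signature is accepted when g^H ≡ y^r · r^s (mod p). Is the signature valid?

invalid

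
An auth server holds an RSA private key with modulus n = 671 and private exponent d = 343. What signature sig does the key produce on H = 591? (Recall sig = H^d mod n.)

622

H^2 ≡ 591^2 = 349281 ≡ 361
H^4 ≡ 361^2 = 130321 ≡ 147
H^8 ≡ 147^2 = 21609 ≡ 137
H^16 ≡ 137^2 = 18769 ≡ 652
H^32 ≡ 652^2 = 425104 ≡ 361
H^64 ≡ 361^2 = 130321 ≡ 147
H^128 ≡ 147^2 = 21609 ≡ 137
H^256 ≡ 137^2 = 18769 ≡ 652
343 = 256 + 64 + 16 + 4 + 2 + 1, so H^343 ≡ 652·147·652·147·361·591 ≡ 622 (mod 671)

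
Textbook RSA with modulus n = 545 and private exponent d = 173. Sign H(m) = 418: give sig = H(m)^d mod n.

(H(m))^2 ≡ 418^2 = 174724 ≡ 324
(H(m))^4 ≡ 324^2 = 104976 ≡ 336
(H(m))^8 ≡ 336^2 = 112896 ≡ 81
(H(m))^16 ≡ 81^2 = 6561 ≡ 21
(H(m))^32 ≡ 21^2 = 441
(H(m))^64 ≡ 441^2 = 194481 ≡ 461
(H(m))^128 ≡ 461^2 = 212521 ≡ 516
173 = 128 + 32 + 8 + 4 + 1, so (H(m))^173 ≡ 516·441·81·336·418 ≡ 313 (mod 545)

313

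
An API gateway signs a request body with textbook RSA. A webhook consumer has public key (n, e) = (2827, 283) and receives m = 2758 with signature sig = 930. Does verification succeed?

fails

sig^2 ≡ 930^2 = 864900 ≡ 2665
sig^4 ≡ 2665^2 = 7102225 ≡ 801
sig^8 ≡ 801^2 = 641601 ≡ 2699
sig^16 ≡ 2699^2 = 7284601 ≡ 2249
sig^32 ≡ 2249^2 = 5058001 ≡ 498
sig^64 ≡ 498^2 = 248004 ≡ 2055
sig^128 ≡ 2055^2 = 4223025 ≡ 2314
sig^256 ≡ 2314^2 = 5354596 ≡ 258
283 = 256 + 16 + 8 + 2 + 1, so sig^283 ≡ 258·2249·2699·2665·930 ≡ 1085 (mod 2827)
1085 ≠ 2758, so verification fails.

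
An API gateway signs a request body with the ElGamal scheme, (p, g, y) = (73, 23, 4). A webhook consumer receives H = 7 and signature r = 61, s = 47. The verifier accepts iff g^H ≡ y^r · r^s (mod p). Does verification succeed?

Left side g^H mod p:
23^7 mod 73 = 35
Right side y^r · r^s mod p:
4^61 mod 73 = 32
61^47 mod 73 = 19
32·19 = 608 ≡ 24 (mod 73)
35 ≠ 24, so verification fails.

fails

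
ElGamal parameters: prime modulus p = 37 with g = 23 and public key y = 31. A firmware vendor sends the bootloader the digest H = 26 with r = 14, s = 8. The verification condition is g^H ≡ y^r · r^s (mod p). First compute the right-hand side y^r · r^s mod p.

11

Squares mod 37: 31^1≡31, 31^2≡36, 31^4≡1, 31^8≡1
14 = 8 + 4 + 2, so 31^14 ≡ 1·1·36 ≡ 36 (mod 37)
Squares mod 37: 14^1≡14, 14^2≡11, 14^4≡10, 14^8≡26
14^8 ≡ 26 (mod 37)
y^r · r^s ≡ 36·26 = 936 ≡ 11 (mod 37)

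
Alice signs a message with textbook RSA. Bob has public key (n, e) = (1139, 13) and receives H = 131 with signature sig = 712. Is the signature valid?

invalid

sig^2 ≡ 712^2 = 506944 ≡ 89
sig^4 ≡ 89^2 = 7921 ≡ 1087
sig^8 ≡ 1087^2 = 1181569 ≡ 426
13 = 8 + 4 + 1, so sig^13 ≡ 426·1087·712 ≡ 648 (mod 1139)
648 ≠ 131, so verification fails.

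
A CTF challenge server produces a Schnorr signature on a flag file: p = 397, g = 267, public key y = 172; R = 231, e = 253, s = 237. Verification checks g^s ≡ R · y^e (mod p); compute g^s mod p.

267^2 = 71289 ≡ 226
267^4 ≡ 226^2 = 51076 ≡ 260
267^8 ≡ 260^2 = 67600 ≡ 110
267^16 ≡ 110^2 = 12100 ≡ 190
267^32 ≡ 190^2 = 36100 ≡ 370
267^64 ≡ 370^2 = 136900 ≡ 332
267^128 ≡ 332^2 = 110224 ≡ 255
237 = 128 + 64 + 32 + 8 + 4 + 1, so 267^237 ≡ 255·332·370·110·260·267 ≡ 252 (mod 397)

252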